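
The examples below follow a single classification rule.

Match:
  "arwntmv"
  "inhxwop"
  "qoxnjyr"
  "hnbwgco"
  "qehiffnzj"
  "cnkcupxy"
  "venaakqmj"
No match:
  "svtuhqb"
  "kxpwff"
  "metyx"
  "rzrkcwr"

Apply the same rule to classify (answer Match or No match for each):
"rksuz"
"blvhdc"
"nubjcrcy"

No match, No match, Match

Checking candidate rules against both groups, what survives is: contains 'n'.
No match: "rksuz", since no 'n'. No match: "blvhdc", since no 'n'. Match: "nubjcrcy", since has 'n'.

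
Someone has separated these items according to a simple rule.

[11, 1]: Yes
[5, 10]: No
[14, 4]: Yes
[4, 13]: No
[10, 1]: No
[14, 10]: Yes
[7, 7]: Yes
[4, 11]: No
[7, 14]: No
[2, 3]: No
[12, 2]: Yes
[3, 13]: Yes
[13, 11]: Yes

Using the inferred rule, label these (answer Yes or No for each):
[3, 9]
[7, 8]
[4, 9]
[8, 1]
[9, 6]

Yes, No, No, No, No

A rule that fits every label: sum is even — true of each 'Yes' example, false of each 'No' one.
[3, 9]: Yes (3+9 = 12). [7, 8]: No (7+8 = 15). [4, 9]: No (4+9 = 13). [8, 1]: No (8+1 = 9). [9, 6]: No (9+6 = 15).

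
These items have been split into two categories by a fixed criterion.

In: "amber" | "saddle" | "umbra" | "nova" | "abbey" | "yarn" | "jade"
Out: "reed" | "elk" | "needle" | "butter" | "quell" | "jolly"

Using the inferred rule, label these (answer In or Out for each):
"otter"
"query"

All 'In' examples share one property — contains 'a' — and every 'Out' example lacks it.
"otter": Out (no 'a').
"query": Out (no 'a').

Out, Out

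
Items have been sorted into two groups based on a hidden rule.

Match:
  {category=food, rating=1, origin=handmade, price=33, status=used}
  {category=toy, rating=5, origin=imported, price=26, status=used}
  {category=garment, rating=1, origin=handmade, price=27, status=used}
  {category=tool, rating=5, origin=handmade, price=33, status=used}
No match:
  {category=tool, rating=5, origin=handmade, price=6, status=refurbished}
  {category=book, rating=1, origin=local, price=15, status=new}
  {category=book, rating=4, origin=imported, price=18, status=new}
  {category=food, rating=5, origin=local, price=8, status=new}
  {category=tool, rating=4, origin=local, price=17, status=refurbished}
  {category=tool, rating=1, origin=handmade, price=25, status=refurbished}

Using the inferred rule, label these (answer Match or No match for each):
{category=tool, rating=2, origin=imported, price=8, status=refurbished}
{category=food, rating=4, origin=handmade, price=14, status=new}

The pattern is that an item is 'Match' exactly when: status is used.
{category=tool, rating=2, origin=imported, price=8, status=refurbished}: status is refurbished, fails this test → No match. {category=food, rating=4, origin=handmade, price=14, status=new}: status is new, fails this test → No match.

No match, No match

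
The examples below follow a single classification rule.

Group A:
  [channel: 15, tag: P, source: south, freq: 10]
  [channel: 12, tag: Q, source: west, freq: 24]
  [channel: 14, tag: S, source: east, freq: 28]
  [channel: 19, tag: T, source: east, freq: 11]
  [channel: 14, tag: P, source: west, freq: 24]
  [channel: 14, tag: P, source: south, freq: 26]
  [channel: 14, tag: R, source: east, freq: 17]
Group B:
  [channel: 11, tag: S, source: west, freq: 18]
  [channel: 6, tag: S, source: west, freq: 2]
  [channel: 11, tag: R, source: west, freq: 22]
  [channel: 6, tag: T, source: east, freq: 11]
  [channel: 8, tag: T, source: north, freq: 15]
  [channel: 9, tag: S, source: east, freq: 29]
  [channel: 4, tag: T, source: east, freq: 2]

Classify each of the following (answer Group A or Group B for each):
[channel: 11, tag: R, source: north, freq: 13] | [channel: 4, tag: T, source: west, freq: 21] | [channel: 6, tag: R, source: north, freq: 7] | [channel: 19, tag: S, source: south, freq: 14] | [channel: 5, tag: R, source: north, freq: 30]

Group B, Group B, Group B, Group A, Group B

The rule appears to be: channel ≥ 12.
[channel: 11, tag: R, source: north, freq: 13] → channel = 11 → Group B. [channel: 4, tag: T, source: west, freq: 21] → channel = 4 → Group B. [channel: 6, tag: R, source: north, freq: 7] → channel = 6 → Group B. [channel: 19, tag: S, source: south, freq: 14] → channel = 19 → Group A. [channel: 5, tag: R, source: north, freq: 30] → channel = 5 → Group B.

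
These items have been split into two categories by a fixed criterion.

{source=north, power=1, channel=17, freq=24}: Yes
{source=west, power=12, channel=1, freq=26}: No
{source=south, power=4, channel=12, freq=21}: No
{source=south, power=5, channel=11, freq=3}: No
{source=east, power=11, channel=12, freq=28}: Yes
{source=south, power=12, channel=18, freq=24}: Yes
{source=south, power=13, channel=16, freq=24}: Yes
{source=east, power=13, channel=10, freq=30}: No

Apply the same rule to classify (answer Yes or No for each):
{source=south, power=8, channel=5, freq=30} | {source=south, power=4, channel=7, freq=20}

No, No

Rule: freq ≥ 24 AND channel ≥ 11. This holds for each 'Yes' example and fails for each 'No' one.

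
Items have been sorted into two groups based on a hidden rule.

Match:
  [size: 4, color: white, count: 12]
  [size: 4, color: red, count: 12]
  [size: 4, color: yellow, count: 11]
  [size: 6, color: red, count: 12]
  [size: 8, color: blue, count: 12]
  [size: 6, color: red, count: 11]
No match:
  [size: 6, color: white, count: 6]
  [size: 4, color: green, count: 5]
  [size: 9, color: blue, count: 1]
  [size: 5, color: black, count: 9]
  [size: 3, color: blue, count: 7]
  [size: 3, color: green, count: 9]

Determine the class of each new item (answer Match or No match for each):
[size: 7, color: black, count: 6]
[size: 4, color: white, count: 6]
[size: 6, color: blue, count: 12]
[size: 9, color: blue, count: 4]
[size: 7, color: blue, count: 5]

No match, No match, Match, No match, No match

The common property of the 'Match' items is: count ≥ 11. No 'No match' item has it.
[size: 7, color: black, count: 6]: No match (count = 6). [size: 4, color: white, count: 6]: No match (count = 6). [size: 6, color: blue, count: 12]: Match (count = 12). [size: 9, color: blue, count: 4]: No match (count = 4). [size: 7, color: blue, count: 5]: No match (count = 5).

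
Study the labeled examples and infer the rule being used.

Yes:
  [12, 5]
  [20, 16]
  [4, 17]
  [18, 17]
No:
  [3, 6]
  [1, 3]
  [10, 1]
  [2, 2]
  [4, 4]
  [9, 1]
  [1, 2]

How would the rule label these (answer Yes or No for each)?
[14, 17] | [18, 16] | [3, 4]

Yes, Yes, No

One predicate separates the groups cleanly: sum ≥ 17.
[14, 17] → 14+17 = 31 → Yes. [18, 16] → 18+16 = 34 → Yes. [3, 4] → 3+4 = 7 → No.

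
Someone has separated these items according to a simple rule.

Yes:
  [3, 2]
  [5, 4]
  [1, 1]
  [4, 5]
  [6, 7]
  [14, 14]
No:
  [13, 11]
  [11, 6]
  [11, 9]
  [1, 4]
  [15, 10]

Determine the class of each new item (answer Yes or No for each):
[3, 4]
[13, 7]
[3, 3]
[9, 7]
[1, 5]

Rule: |first − second| ≤ 1. This holds for each 'Yes' example and fails for each 'No' one.

Yes, No, Yes, No, No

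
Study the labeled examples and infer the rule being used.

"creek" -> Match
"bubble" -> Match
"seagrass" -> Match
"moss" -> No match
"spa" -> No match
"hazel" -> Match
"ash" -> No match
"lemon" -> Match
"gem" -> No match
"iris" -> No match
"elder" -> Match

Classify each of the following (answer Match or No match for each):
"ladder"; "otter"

The pattern is that an item is 'Match' exactly when: length ≥ 5.
"ladder" → length 6 → Match.
"otter" → length 5 → Match.

Match, Match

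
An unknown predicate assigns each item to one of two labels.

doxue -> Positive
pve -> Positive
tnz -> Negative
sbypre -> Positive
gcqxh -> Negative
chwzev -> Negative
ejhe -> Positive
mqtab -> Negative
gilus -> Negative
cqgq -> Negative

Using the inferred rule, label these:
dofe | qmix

The pattern is that an item is 'Positive' exactly when: ends with 'e'.

Positive, Negative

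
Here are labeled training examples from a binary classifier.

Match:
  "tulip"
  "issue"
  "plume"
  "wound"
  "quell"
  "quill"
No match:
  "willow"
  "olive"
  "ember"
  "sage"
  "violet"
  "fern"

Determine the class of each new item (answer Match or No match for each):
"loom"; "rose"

No match, No match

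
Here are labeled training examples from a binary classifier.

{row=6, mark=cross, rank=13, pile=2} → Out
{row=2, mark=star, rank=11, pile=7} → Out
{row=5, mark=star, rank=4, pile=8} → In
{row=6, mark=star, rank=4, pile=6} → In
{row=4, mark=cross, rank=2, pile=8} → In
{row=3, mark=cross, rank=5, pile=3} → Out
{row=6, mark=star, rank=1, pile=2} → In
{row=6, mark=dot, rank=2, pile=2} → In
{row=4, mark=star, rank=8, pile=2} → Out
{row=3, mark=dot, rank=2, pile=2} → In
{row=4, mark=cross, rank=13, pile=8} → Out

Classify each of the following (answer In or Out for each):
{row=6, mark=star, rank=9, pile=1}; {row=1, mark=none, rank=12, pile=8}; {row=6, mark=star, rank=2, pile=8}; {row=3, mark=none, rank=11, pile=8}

Out, Out, In, Out

One predicate separates the groups cleanly: rank ≤ 4.
{row=6, mark=star, rank=9, pile=1}: rank = 9 — fails the rule, so Out. {row=1, mark=none, rank=12, pile=8}: rank = 12 — fails the rule, so Out. {row=6, mark=star, rank=2, pile=8}: rank = 2 — satisfies this, so In. {row=3, mark=none, rank=11, pile=8}: rank = 11 — fails the rule, so Out.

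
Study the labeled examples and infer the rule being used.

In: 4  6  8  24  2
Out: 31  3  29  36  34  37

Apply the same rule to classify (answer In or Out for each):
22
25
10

In, Out, In

'In' ⟺ even AND at most 24.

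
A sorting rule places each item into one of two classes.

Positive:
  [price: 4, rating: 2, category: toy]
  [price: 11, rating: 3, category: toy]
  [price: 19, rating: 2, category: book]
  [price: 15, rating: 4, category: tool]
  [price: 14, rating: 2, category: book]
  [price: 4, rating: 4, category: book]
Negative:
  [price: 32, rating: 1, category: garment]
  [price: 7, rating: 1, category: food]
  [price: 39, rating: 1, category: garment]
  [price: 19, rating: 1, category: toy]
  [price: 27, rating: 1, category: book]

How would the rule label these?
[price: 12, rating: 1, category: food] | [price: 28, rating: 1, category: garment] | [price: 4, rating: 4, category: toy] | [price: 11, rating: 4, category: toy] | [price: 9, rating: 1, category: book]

The pattern is that an item is 'Positive' exactly when: rating ≥ 2.
[price: 12, rating: 1, category: food]: Negative (rating = 1). [price: 28, rating: 1, category: garment]: Negative (rating = 1). [price: 4, rating: 4, category: toy]: Positive (rating = 4). [price: 11, rating: 4, category: toy]: Positive (rating = 4). [price: 9, rating: 1, category: book]: Negative (rating = 1).

Negative, Negative, Positive, Positive, Negative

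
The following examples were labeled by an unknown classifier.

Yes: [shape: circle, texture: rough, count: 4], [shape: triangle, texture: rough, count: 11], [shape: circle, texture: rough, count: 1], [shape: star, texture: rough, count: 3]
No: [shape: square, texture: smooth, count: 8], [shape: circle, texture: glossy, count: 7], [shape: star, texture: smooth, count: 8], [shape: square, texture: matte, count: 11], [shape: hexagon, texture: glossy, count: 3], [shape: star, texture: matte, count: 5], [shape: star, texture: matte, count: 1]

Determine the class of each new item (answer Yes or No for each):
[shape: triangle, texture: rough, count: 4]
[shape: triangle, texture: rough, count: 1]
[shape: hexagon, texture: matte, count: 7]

Checking candidate rules against both groups, what survives is: texture is rough.
[shape: triangle, texture: rough, count: 4]: texture is rough, qualifies → Yes. [shape: triangle, texture: rough, count: 1]: texture is rough, qualifies → Yes. [shape: hexagon, texture: matte, count: 7]: texture is matte, lacks this property → No.

Yes, Yes, No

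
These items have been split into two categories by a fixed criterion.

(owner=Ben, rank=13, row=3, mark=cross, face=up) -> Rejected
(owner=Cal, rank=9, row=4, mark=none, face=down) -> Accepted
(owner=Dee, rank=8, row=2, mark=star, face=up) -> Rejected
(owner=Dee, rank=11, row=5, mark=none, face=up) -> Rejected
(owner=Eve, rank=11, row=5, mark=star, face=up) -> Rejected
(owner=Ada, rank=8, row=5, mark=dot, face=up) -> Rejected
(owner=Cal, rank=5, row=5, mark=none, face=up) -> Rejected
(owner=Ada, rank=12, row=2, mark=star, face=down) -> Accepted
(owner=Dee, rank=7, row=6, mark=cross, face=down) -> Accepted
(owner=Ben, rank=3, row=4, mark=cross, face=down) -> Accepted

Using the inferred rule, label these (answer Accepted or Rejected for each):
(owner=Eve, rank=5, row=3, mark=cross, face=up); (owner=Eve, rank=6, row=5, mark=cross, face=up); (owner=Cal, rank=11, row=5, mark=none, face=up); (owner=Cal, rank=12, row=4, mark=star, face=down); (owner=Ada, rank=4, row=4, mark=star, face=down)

One predicate separates the groups cleanly: face is down.
(owner=Eve, rank=5, row=3, mark=cross, face=up) → face is up → Rejected. (owner=Eve, rank=6, row=5, mark=cross, face=up) → face is up → Rejected. (owner=Cal, rank=11, row=5, mark=none, face=up) → face is up → Rejected. (owner=Cal, rank=12, row=4, mark=star, face=down) → face is down → Accepted. (owner=Ada, rank=4, row=4, mark=star, face=down) → face is down → Accepted.

Rejected, Rejected, Rejected, Accepted, Accepted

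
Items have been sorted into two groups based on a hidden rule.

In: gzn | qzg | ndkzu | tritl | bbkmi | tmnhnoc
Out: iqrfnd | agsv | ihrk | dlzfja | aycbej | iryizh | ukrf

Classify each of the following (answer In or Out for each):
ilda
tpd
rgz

Out, In, In

The distinguishing property — odd length — holds for all the 'In' cases and none of the 'Out' cases.
ilda → length 4 → Out.
tpd → length 3 → In.
rgz → length 3 → In.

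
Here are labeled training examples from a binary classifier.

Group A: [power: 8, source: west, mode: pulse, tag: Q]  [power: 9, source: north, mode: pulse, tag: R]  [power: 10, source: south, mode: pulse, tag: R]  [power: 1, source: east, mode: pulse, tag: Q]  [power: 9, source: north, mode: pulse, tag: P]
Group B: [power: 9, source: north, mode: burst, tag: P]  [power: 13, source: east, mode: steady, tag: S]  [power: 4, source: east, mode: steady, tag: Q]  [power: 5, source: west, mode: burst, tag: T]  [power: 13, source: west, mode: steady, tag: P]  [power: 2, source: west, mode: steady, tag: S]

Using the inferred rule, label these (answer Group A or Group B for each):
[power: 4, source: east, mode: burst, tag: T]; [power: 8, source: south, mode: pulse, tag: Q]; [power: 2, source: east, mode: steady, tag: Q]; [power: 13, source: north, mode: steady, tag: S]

Group B, Group A, Group B, Group B

Rule: mode is pulse. This holds for each 'Group A' example and fails for each 'Group B' one.
[power: 4, source: east, mode: burst, tag: T]: Group B (mode is burst).
[power: 8, source: south, mode: pulse, tag: Q]: Group A (mode is pulse).
[power: 2, source: east, mode: steady, tag: Q]: Group B (mode is steady).
[power: 13, source: north, mode: steady, tag: S]: Group B (mode is steady).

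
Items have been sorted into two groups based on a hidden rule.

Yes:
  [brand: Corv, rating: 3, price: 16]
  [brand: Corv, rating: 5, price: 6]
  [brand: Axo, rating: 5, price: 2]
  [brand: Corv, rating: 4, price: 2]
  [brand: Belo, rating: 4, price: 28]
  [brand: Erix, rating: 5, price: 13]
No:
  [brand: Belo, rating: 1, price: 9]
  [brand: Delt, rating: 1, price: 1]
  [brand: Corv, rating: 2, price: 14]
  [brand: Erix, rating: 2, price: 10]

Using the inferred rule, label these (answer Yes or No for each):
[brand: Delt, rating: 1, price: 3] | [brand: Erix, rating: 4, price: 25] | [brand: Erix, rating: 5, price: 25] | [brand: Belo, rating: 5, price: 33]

No, Yes, Yes, Yes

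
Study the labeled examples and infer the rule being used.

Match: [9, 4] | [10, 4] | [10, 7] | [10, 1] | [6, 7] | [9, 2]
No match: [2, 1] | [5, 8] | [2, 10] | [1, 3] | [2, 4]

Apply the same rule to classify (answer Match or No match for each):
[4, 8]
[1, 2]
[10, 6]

No match, No match, Match

The distinguishing property — first ≥ 6 — holds for all the 'Match' cases and none of the 'No match' cases.
[4, 8]: No match (first 4).
[1, 2]: No match (first 1).
[10, 6]: Match (first 10).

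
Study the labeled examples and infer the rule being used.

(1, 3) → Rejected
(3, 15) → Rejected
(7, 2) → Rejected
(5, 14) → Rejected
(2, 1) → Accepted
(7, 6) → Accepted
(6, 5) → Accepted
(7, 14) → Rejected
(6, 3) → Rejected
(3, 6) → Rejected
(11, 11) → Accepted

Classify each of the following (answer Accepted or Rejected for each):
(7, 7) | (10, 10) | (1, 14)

Accepted, Accepted, Rejected

The pattern is that an item is 'Accepted' exactly when: |first − second| ≤ 1.
(7, 7) — |7−7| = 0, hence Accepted.
(10, 10) — |10−10| = 0, hence Accepted.
(1, 14) — |1−14| = 13, hence Rejected.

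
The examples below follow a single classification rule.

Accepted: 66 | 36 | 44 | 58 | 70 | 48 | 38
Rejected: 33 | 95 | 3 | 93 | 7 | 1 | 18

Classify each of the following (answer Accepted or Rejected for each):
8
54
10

Rejected, Accepted, Rejected

The simplest hypothesis consistent with all the labels is: even AND at least 33.
8 — 8 is even, 8 < 33, hence Rejected.
54 — 54 is even, 54 ≥ 33, hence Accepted.
10 — 10 is even, 10 < 33, hence Rejected.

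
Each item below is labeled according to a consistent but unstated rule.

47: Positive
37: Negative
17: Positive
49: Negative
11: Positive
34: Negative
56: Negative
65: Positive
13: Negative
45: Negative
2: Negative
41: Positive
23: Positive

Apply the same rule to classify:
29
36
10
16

Positive, Negative, Negative, Negative

Comparing the two groups points to one rule — ≡ 5 (mod 6).
29: 29 mod 6 = 5 — checks out, so Positive. 36: 36 mod 6 = 0 — fails this test, so Negative. 10: 10 mod 6 = 4 — fails this test, so Negative. 16: 16 mod 6 = 4 — fails this test, so Negative.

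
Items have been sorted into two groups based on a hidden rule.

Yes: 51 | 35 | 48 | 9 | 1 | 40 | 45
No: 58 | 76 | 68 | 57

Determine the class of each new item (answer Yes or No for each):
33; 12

One predicate separates the groups cleanly: at most 51.
33: Yes (33 ≤ 51).
12: Yes (12 ≤ 51).

Yes, Yes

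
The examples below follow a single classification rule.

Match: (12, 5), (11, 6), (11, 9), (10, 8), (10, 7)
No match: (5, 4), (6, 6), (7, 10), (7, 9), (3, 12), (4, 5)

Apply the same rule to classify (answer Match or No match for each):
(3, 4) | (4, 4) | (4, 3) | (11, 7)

One predicate separates the groups cleanly: first ≥ 8.
(3, 4) → first 3 → No match.
(4, 4) → first 4 → No match.
(4, 3) → first 4 → No match.
(11, 7) → first 11 → Match.

No match, No match, No match, Match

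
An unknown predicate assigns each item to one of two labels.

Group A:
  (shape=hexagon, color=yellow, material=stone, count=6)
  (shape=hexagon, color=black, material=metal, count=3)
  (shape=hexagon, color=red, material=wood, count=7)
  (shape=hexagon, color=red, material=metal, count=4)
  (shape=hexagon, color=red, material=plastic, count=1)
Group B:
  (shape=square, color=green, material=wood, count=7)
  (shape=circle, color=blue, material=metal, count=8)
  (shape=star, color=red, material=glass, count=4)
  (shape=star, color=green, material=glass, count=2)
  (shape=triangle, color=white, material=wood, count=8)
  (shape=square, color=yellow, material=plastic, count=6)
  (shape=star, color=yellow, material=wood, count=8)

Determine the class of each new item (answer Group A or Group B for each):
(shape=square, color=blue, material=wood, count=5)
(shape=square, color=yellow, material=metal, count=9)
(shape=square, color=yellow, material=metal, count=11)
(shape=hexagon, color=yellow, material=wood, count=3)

One predicate separates the groups cleanly: shape is hexagon.
(shape=square, color=blue, material=wood, count=5): shape is square, doesn't match → Group B. (shape=square, color=yellow, material=metal, count=9): shape is square, doesn't match → Group B. (shape=square, color=yellow, material=metal, count=11): shape is square, doesn't match → Group B. (shape=hexagon, color=yellow, material=wood, count=3): shape is hexagon, qualifies → Group A.

Group B, Group B, Group B, Group A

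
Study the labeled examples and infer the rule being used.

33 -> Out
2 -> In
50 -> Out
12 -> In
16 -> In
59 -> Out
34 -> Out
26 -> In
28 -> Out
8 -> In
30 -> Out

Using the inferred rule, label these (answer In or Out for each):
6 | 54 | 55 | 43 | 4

'In' ⟺ at most 26.
6 — 6 ≤ 26, hence In.
54 — 54 > 26, hence Out.
55 — 55 > 26, hence Out.
43 — 43 > 26, hence Out.
4 — 4 ≤ 26, hence In.

In, Out, Out, Out, In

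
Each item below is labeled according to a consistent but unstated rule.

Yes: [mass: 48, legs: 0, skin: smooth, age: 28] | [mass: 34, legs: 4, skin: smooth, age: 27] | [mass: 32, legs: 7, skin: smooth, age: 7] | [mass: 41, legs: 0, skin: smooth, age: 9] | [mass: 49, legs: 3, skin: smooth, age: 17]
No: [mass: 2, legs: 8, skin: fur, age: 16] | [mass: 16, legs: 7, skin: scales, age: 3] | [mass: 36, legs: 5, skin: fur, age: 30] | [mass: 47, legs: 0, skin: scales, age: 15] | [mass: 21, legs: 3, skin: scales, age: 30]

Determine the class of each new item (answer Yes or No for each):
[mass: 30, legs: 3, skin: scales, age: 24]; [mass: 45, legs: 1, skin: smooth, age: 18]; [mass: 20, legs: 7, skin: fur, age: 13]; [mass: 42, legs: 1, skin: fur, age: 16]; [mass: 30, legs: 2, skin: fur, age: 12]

No, Yes, No, No, No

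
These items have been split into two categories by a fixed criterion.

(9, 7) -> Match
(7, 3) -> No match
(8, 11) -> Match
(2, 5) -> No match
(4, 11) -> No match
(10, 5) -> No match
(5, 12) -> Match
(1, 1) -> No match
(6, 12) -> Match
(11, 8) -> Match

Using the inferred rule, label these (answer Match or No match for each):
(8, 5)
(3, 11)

The common property of the 'Match' items is: sum ≥ 16. No 'No match' item has it.
(8, 5) — 8+5 = 13, hence No match.
(3, 11) — 3+11 = 14, hence No match.

No match, No match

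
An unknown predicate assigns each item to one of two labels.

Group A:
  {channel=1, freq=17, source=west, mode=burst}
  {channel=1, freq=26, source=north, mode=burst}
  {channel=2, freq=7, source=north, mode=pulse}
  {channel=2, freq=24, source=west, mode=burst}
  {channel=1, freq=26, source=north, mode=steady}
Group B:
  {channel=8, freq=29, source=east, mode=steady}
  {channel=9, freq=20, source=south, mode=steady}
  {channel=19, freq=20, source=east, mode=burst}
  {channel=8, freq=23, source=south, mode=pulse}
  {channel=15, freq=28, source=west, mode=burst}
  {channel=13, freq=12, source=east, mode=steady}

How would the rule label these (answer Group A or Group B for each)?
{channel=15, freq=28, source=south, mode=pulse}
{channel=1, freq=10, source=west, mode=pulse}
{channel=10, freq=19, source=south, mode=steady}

Group B, Group A, Group B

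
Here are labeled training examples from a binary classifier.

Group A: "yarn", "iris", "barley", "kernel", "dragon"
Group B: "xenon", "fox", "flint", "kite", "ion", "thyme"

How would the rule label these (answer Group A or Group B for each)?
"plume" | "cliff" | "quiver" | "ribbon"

Group B, Group B, Group A, Group A

The common property of the 'Group A' items is: contains 'r'. No 'Group B' item has it.
"plume" — no 'r', hence Group B. "cliff" — no 'r', hence Group B. "quiver" — has 'r', hence Group A. "ribbon" — has 'r', hence Group A.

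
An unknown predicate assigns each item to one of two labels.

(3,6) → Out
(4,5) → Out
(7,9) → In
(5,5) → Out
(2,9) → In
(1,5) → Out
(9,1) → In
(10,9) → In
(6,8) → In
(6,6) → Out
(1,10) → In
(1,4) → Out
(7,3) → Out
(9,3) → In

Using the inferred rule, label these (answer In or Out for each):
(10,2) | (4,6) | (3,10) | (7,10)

In, Out, In, In

All 'In' examples share one property — max ≥ 8 — and every 'Out' example lacks it.
(10,2): max 10 — qualifies, so In.
(4,6): max 6 — lacks this property, so Out.
(3,10): max 10 — qualifies, so In.
(7,10): max 10 — qualifies, so In.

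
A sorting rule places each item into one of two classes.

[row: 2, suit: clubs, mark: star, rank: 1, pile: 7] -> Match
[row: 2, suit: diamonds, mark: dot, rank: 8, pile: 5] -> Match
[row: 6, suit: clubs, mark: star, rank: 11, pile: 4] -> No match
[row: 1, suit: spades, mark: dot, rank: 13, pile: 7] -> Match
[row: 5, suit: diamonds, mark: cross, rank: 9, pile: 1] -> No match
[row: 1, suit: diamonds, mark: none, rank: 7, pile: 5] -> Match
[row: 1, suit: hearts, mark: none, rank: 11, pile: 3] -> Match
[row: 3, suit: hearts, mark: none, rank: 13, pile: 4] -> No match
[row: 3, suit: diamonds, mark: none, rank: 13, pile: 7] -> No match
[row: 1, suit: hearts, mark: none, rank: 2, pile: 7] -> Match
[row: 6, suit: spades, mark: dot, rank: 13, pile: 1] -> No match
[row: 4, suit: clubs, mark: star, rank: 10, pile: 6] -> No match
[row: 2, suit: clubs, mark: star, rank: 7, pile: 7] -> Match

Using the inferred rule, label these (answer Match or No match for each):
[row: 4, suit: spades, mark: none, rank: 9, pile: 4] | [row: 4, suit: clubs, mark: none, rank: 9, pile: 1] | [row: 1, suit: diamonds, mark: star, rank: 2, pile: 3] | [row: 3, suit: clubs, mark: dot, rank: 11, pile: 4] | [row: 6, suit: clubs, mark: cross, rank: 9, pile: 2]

'Match' ⟺ row ≤ 2.

No match, No match, Match, No match, No match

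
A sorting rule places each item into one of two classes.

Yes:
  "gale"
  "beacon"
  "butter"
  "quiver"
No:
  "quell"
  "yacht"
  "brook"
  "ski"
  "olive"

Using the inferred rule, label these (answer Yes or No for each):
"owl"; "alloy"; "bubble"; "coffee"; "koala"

No, No, Yes, Yes, No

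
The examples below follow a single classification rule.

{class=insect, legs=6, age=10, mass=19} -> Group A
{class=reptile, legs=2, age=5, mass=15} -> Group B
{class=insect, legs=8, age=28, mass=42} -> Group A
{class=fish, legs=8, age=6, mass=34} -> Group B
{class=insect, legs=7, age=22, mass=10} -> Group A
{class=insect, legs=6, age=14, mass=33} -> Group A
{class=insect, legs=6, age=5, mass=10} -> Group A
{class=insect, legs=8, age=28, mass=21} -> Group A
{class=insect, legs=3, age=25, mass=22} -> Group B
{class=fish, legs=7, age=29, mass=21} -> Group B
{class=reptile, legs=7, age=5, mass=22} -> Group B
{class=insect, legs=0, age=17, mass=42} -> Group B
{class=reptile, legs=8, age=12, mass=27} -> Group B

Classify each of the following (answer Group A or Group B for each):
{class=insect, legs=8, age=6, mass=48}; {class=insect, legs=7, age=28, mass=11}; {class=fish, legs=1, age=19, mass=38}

Group A, Group A, Group B

The simplest hypothesis consistent with all the labels is: class is insect AND legs ≥ 6.
{class=insect, legs=8, age=6, mass=48}: Group A (class is insect, legs = 8).
{class=insect, legs=7, age=28, mass=11}: Group A (class is insect, legs = 7).
{class=fish, legs=1, age=19, mass=38}: Group B (class is fish, legs = 1).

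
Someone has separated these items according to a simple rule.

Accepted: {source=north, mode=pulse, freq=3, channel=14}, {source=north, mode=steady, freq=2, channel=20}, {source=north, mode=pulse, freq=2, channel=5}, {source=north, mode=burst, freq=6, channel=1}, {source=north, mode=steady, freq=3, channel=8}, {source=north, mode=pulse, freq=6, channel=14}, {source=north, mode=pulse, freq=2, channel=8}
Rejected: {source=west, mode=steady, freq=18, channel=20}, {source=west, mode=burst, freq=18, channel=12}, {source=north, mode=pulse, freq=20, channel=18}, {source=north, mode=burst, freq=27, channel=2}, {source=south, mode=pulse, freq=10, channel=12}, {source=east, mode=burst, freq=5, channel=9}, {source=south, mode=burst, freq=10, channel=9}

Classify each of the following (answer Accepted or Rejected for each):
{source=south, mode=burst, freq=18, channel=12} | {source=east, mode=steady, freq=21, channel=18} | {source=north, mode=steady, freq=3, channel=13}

One predicate separates the groups cleanly: source is north AND freq ≤ 6.
{source=south, mode=burst, freq=18, channel=12}: source is south, freq = 18 — does not fit, so Rejected. {source=east, mode=steady, freq=21, channel=18}: source is east, freq = 21 — does not fit, so Rejected. {source=north, mode=steady, freq=3, channel=13}: source is north, freq = 3 — satisfies this, so Accepted.

Rejected, Rejected, Accepted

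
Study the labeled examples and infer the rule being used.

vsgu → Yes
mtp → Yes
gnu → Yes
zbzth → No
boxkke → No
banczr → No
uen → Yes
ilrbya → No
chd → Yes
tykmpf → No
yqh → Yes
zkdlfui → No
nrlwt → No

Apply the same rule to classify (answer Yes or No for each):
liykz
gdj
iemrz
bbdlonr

No, Yes, No, No

Rule: length ≤ 4. This holds for each 'Yes' example and fails for each 'No' one.
No: liykz, since length 5. Yes: gdj, since length 3. No: iemrz, since length 5. No: bbdlonr, since length 7.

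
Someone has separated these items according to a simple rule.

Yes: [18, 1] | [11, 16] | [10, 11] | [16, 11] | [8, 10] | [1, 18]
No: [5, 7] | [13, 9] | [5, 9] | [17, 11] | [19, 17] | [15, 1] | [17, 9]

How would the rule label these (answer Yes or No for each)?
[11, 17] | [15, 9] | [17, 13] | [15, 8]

No, No, No, Yes

Comparing the two groups points to one rule — product is even.
No: [11, 17], since 11·17 = 187. No: [15, 9], since 15·9 = 135. No: [17, 13], since 17·13 = 221. Yes: [15, 8], since 15·8 = 120.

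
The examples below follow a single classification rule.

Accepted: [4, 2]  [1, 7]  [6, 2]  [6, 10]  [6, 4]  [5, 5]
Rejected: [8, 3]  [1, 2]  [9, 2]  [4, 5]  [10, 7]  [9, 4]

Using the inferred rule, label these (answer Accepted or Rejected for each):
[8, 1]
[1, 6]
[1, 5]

'Accepted' ⟺ sum is even.
[8, 1] — 8+1 = 9, hence Rejected. [1, 6] — 1+6 = 7, hence Rejected. [1, 5] — 1+5 = 6, hence Accepted.

Rejected, Rejected, Accepted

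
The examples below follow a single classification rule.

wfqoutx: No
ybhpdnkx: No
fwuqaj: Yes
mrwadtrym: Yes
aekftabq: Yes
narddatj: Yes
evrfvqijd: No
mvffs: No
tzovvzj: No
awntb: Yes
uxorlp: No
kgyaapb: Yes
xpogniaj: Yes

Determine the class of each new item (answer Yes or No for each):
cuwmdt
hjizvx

Every 'Yes' example satisfies: contains 'a'. None of the 'No' examples do.
No: cuwmdt, since no 'a'.
No: hjizvx, since no 'a'.

No, No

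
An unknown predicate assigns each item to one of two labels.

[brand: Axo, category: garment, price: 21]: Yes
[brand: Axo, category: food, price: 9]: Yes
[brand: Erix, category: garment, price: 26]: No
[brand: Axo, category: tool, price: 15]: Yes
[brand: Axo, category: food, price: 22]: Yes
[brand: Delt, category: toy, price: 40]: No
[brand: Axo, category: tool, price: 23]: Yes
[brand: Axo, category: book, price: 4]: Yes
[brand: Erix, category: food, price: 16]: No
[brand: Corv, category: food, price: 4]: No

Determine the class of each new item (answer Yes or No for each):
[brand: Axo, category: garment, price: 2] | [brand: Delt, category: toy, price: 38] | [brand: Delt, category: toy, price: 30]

The classifier is using: brand is Axo.

Yes, No, No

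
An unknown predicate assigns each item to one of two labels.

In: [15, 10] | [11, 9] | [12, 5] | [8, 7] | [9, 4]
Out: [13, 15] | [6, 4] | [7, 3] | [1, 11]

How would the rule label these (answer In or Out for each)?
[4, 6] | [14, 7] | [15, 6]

One predicate separates the groups cleanly: first > second AND sum ≥ 12.
[4, 6] → 4 < 6, 4+6 = 10 → Out. [14, 7] → 14 > 7, 14+7 = 21 → In. [15, 6] → 15 > 6, 15+6 = 21 → In.

Out, In, In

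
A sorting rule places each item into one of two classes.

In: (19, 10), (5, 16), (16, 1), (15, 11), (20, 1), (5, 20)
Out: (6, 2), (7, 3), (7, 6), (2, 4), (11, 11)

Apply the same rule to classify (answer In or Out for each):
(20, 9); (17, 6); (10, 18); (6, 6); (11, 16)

The common property of the 'In' items is: max ≥ 15. No 'Out' item has it.
(20, 9) → max 20 → In. (17, 6) → max 17 → In. (10, 18) → max 18 → In. (6, 6) → max 6 → Out. (11, 16) → max 16 → In.

In, In, In, Out, In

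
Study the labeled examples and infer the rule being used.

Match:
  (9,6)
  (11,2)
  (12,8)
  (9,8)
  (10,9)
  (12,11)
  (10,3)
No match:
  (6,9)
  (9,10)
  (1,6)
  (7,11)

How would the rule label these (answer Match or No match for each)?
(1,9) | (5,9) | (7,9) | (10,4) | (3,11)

The distinguishing property — first > second — holds for all the 'Match' cases and none of the 'No match' cases.
(1,9): 1 < 9 — fails this test, so No match. (5,9): 5 < 9 — fails this test, so No match. (7,9): 7 < 9 — fails this test, so No match. (10,4): 10 > 4 — satisfies this, so Match. (3,11): 3 < 11 — fails this test, so No match.

No match, No match, No match, Match, No match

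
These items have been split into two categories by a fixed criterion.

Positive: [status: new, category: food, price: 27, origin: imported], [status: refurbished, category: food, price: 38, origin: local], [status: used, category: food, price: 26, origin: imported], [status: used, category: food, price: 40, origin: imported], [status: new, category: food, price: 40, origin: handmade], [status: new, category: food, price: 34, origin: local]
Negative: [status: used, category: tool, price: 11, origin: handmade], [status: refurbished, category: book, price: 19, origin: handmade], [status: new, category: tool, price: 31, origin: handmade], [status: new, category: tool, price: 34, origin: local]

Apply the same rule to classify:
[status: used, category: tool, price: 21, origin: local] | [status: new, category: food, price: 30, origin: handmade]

Negative, Positive

A rule that fits every label: category is food — true of each 'Positive' example, false of each 'Negative' one.
[status: used, category: tool, price: 21, origin: local]: category is tool — does not satisfy this, so Negative. [status: new, category: food, price: 30, origin: handmade]: category is food — has this property, so Positive.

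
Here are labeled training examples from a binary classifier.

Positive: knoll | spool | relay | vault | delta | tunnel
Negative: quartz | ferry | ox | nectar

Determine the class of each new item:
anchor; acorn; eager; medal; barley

Negative, Negative, Negative, Positive, Positive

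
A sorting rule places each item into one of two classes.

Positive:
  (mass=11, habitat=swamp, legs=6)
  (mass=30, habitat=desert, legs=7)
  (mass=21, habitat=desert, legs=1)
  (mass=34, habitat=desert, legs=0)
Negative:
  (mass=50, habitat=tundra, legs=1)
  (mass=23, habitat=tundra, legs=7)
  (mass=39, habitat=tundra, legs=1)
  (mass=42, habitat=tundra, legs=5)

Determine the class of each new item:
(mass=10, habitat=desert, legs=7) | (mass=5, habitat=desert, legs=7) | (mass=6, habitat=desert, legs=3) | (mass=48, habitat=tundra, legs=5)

Positive, Positive, Positive, Negative

A rule that fits every label: habitat is not tundra — true of each 'Positive' example, false of each 'Negative' one.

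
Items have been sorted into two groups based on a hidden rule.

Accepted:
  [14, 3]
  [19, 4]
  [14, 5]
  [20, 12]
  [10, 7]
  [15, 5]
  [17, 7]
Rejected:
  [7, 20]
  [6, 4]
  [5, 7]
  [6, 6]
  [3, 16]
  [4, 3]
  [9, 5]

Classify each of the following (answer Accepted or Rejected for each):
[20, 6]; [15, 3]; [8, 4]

Accepted, Accepted, Rejected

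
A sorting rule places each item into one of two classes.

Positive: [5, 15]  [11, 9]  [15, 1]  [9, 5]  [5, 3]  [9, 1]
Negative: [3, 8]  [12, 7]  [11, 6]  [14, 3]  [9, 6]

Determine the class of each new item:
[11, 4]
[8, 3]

Every 'Positive' example satisfies: sum is even. None of the 'Negative' examples do.
[11, 4]: 11+4 = 15, does not pass → Negative. [8, 3]: 8+3 = 11, does not pass → Negative.

Negative, Negative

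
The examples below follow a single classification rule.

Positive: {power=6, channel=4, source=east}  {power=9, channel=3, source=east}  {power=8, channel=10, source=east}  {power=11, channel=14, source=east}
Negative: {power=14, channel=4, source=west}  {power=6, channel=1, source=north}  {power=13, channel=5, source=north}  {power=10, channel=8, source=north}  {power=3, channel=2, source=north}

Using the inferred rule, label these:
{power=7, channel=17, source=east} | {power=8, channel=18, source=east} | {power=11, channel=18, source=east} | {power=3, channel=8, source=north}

Positive, Positive, Positive, Negative

Looking at the examples, the only property every 'Positive' case has and every 'Negative' case lacks is: source is east.
{power=7, channel=17, source=east} → source is east → Positive.
{power=8, channel=18, source=east} → source is east → Positive.
{power=11, channel=18, source=east} → source is east → Positive.
{power=3, channel=8, source=north} → source is north → Negative.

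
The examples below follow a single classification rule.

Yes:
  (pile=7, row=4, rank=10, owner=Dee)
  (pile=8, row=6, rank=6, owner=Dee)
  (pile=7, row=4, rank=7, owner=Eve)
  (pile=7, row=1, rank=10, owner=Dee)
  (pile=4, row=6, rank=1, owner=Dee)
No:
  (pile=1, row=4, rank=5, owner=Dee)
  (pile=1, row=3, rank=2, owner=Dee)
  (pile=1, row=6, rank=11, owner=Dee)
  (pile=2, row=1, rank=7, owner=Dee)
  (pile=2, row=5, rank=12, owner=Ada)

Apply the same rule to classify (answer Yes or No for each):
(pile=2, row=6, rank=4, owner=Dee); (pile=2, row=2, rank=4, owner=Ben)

No, No

'Yes' ⟺ pile ≥ 4.
(pile=2, row=6, rank=4, owner=Dee): pile = 2, does not pass → No. (pile=2, row=2, rank=4, owner=Ben): pile = 2, does not pass → No.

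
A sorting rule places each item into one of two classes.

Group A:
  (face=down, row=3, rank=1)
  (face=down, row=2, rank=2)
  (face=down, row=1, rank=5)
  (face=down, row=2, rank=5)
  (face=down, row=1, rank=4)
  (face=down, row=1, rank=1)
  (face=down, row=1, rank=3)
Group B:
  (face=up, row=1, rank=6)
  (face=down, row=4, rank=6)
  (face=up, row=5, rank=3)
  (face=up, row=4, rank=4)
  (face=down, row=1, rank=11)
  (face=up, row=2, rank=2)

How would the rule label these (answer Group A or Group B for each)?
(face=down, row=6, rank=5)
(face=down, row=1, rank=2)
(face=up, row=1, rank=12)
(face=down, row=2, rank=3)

The simplest hypothesis consistent with all the labels is: face is down AND rank ≤ 5.

Group A, Group A, Group B, Group A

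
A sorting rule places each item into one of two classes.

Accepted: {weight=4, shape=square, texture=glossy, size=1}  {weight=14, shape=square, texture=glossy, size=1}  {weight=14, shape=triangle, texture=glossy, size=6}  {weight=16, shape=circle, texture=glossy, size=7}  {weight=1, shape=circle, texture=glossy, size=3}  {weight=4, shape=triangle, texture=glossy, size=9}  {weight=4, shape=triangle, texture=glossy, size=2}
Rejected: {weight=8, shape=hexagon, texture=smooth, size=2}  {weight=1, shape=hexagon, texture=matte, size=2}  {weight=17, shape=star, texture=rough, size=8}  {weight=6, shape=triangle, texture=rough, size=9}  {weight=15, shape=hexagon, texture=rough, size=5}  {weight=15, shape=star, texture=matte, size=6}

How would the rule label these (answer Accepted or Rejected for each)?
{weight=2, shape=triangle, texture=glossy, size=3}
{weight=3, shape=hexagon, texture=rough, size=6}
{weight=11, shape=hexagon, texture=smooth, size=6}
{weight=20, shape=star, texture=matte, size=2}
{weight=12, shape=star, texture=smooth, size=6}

Accepted, Rejected, Rejected, Rejected, Rejected

All 'Accepted' examples share one property — texture is glossy — and every 'Rejected' example lacks it.
{weight=2, shape=triangle, texture=glossy, size=3}: Accepted (texture is glossy).
{weight=3, shape=hexagon, texture=rough, size=6}: Rejected (texture is rough).
{weight=11, shape=hexagon, texture=smooth, size=6}: Rejected (texture is smooth).
{weight=20, shape=star, texture=matte, size=2}: Rejected (texture is matte).
{weight=12, shape=star, texture=smooth, size=6}: Rejected (texture is smooth).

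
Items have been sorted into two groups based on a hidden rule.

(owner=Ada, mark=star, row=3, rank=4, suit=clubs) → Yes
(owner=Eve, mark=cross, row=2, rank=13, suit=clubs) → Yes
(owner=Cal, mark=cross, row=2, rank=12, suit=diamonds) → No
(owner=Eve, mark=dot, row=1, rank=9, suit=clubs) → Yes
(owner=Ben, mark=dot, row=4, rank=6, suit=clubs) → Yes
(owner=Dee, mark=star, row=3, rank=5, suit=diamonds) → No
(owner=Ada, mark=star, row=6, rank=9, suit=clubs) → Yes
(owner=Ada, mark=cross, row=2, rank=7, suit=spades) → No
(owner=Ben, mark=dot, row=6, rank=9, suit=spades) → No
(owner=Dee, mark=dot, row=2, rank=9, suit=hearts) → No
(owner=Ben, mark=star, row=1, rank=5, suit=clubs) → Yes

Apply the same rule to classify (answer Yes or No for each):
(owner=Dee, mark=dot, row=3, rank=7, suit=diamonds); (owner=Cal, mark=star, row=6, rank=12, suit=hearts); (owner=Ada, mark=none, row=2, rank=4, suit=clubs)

No, No, Yes

The pattern is that an item is 'Yes' exactly when: suit is clubs.
(owner=Dee, mark=dot, row=3, rank=7, suit=diamonds): No (suit is diamonds).
(owner=Cal, mark=star, row=6, rank=12, suit=hearts): No (suit is hearts).
(owner=Ada, mark=none, row=2, rank=4, suit=clubs): Yes (suit is clubs).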